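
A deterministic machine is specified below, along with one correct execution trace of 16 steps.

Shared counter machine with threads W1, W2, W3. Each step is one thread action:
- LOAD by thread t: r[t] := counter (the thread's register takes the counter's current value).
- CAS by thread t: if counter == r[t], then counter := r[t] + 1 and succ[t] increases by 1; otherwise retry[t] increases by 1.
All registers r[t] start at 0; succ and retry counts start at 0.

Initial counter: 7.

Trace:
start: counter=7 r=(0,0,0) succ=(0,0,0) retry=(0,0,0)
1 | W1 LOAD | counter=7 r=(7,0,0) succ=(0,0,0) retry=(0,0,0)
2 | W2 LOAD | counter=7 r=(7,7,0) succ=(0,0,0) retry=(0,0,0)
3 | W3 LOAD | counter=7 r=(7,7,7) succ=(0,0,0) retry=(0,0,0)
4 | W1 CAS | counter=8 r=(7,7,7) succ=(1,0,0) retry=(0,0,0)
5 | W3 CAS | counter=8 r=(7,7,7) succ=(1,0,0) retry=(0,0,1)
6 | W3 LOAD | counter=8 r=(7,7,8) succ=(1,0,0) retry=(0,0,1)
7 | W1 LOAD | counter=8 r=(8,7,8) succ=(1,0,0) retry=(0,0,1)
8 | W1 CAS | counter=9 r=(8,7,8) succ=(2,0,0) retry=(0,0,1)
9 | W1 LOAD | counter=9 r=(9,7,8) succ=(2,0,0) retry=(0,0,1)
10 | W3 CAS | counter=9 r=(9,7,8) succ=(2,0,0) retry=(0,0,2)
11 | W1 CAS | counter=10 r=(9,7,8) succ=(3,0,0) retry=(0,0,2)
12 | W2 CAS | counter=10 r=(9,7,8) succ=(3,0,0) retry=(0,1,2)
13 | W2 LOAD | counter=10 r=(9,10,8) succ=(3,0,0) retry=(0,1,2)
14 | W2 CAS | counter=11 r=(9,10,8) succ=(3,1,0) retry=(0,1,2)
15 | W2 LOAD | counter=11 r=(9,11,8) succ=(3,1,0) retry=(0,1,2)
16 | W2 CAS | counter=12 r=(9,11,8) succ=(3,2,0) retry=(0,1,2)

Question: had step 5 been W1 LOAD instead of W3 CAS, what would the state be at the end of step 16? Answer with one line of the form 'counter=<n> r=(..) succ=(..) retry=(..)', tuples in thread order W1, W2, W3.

(re-executing from step 5 with the substitution; state before step 5: counter=8 r=(7,7,7) succ=(1,0,0) retry=(0,0,0))
5 | W1 LOAD | counter=8 r=(8,7,7) succ=(1,0,0) retry=(0,0,0)
6 | W3 LOAD | counter=8 r=(8,7,8) succ=(1,0,0) retry=(0,0,0)
7 | W1 LOAD | counter=8 r=(8,7,8) succ=(1,0,0) retry=(0,0,0)
8 | W1 CAS | counter=9 r=(8,7,8) succ=(2,0,0) retry=(0,0,0)
9 | W1 LOAD | counter=9 r=(9,7,8) succ=(2,0,0) retry=(0,0,0)
10 | W3 CAS | counter=9 r=(9,7,8) succ=(2,0,0) retry=(0,0,1)
11 | W1 CAS | counter=10 r=(9,7,8) succ=(3,0,0) retry=(0,0,1)
12 | W2 CAS | counter=10 r=(9,7,8) succ=(3,0,0) retry=(0,1,1)
13 | W2 LOAD | counter=10 r=(9,10,8) succ=(3,0,0) retry=(0,1,1)
14 | W2 CAS | counter=11 r=(9,10,8) succ=(3,1,0) retry=(0,1,1)
15 | W2 LOAD | counter=11 r=(9,11,8) succ=(3,1,0) retry=(0,1,1)
16 | W2 CAS | counter=12 r=(9,11,8) succ=(3,2,0) retry=(0,1,1)

counter=12 r=(9,11,8) succ=(3,2,0) retry=(0,1,1)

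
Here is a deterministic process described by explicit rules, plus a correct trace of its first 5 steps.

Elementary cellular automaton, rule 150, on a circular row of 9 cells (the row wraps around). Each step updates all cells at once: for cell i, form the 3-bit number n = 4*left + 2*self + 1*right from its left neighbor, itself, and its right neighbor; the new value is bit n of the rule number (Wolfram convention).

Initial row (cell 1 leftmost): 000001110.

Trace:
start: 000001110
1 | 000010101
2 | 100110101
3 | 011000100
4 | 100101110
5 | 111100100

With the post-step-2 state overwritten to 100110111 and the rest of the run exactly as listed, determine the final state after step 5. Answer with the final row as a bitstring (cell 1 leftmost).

001111110

state after step 2 := 100110111
3 | 011000011
4 | 000100100
5 | 001111110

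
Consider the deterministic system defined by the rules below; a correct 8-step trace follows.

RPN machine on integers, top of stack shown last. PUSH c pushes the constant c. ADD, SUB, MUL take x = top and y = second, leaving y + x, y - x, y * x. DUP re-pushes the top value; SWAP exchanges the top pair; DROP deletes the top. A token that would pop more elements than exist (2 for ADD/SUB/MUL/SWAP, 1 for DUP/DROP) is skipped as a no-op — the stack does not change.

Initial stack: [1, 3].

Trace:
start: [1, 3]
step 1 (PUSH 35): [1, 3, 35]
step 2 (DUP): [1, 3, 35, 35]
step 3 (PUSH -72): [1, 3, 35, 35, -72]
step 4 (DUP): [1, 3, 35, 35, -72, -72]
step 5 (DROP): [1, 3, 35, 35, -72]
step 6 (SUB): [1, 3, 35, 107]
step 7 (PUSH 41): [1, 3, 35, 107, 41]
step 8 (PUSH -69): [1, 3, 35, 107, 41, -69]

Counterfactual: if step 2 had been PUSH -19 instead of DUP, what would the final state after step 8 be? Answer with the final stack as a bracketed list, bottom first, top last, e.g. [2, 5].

[1, 3, 35, 53, 41, -69]

(re-executing from step 2 with the substitution; state before step 2: [1, 3, 35])
step 2 (PUSH -19): [1, 3, 35, -19]
step 3 (PUSH -72): [1, 3, 35, -19, -72]
step 4 (DUP): [1, 3, 35, -19, -72, -72]
step 5 (DROP): [1, 3, 35, -19, -72]
step 6 (SUB): [1, 3, 35, 53]
step 7 (PUSH 41): [1, 3, 35, 53, 41]
step 8 (PUSH -69): [1, 3, 35, 53, 41, -69]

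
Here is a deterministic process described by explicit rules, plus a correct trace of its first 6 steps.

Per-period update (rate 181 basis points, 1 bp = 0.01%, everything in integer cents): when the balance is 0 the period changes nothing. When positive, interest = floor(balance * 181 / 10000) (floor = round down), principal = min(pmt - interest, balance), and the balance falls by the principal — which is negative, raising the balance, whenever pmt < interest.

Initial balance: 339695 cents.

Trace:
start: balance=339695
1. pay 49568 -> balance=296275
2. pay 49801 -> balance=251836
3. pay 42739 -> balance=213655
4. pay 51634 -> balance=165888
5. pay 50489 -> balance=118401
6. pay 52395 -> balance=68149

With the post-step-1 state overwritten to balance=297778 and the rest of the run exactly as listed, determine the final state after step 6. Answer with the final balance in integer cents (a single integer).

69792

state after step 1 := balance=297778
2. pay 49801 -> balance=253366
3. pay 42739 -> balance=215212
4. pay 51634 -> balance=167473
5. pay 50489 -> balance=120015
6. pay 52395 -> balance=69792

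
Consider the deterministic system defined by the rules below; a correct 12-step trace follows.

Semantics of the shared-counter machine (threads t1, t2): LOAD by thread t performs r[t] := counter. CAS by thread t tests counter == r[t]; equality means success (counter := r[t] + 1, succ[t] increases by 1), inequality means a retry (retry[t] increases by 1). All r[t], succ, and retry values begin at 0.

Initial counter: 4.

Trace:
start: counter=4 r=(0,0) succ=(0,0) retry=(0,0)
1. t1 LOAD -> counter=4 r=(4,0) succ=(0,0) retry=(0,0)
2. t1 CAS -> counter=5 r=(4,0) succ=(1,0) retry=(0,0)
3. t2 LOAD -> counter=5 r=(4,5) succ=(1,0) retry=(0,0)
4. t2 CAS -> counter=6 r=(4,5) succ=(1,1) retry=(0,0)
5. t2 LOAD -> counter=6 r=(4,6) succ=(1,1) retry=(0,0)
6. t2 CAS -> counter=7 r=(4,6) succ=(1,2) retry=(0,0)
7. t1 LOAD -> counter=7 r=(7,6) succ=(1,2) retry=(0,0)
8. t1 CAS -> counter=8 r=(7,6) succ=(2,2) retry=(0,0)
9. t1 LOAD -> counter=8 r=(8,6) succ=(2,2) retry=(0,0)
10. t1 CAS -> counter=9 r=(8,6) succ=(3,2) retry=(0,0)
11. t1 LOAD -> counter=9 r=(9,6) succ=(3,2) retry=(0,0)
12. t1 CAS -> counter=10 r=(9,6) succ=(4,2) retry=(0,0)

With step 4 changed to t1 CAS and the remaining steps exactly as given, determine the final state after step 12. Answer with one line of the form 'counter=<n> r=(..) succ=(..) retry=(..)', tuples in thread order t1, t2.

counter=9 r=(8,5) succ=(4,1) retry=(1,0)

(re-executing from step 4 with the substitution; state before step 4: counter=5 r=(4,5) succ=(1,0) retry=(0,0))
4. t1 CAS -> counter=5 r=(4,5) succ=(1,0) retry=(1,0)
5. t2 LOAD -> counter=5 r=(4,5) succ=(1,0) retry=(1,0)
6. t2 CAS -> counter=6 r=(4,5) succ=(1,1) retry=(1,0)
7. t1 LOAD -> counter=6 r=(6,5) succ=(1,1) retry=(1,0)
8. t1 CAS -> counter=7 r=(6,5) succ=(2,1) retry=(1,0)
9. t1 LOAD -> counter=7 r=(7,5) succ=(2,1) retry=(1,0)
10. t1 CAS -> counter=8 r=(7,5) succ=(3,1) retry=(1,0)
11. t1 LOAD -> counter=8 r=(8,5) succ=(3,1) retry=(1,0)
12. t1 CAS -> counter=9 r=(8,5) succ=(4,1) retry=(1,0)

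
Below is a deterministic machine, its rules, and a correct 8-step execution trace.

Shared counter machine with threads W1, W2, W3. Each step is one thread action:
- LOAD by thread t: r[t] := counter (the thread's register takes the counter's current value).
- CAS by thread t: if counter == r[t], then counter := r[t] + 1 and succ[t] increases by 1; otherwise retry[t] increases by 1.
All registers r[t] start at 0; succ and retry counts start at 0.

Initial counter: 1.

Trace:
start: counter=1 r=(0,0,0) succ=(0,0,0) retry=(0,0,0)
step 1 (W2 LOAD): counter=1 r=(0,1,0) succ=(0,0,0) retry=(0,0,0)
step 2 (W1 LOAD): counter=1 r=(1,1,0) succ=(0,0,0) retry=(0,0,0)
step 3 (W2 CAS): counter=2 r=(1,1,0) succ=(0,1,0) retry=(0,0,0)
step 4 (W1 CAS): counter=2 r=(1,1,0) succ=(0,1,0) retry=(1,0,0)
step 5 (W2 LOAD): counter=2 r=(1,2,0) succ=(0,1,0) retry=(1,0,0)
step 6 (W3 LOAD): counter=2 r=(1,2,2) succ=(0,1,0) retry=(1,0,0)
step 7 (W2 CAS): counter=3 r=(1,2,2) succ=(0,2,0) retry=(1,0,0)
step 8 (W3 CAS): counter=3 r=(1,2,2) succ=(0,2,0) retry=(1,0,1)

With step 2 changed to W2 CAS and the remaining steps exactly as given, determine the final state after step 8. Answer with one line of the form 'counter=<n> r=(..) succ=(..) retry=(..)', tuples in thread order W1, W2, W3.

counter=3 r=(0,2,2) succ=(0,2,0) retry=(1,1,1)

(re-executing from step 2 with the substitution; state before step 2: counter=1 r=(0,1,0) succ=(0,0,0) retry=(0,0,0))
step 2 (W2 CAS): counter=2 r=(0,1,0) succ=(0,1,0) retry=(0,0,0)
step 3 (W2 CAS): counter=2 r=(0,1,0) succ=(0,1,0) retry=(0,1,0)
step 4 (W1 CAS): counter=2 r=(0,1,0) succ=(0,1,0) retry=(1,1,0)
step 5 (W2 LOAD): counter=2 r=(0,2,0) succ=(0,1,0) retry=(1,1,0)
step 6 (W3 LOAD): counter=2 r=(0,2,2) succ=(0,1,0) retry=(1,1,0)
step 7 (W2 CAS): counter=3 r=(0,2,2) succ=(0,2,0) retry=(1,1,0)
step 8 (W3 CAS): counter=3 r=(0,2,2) succ=(0,2,0) retry=(1,1,1)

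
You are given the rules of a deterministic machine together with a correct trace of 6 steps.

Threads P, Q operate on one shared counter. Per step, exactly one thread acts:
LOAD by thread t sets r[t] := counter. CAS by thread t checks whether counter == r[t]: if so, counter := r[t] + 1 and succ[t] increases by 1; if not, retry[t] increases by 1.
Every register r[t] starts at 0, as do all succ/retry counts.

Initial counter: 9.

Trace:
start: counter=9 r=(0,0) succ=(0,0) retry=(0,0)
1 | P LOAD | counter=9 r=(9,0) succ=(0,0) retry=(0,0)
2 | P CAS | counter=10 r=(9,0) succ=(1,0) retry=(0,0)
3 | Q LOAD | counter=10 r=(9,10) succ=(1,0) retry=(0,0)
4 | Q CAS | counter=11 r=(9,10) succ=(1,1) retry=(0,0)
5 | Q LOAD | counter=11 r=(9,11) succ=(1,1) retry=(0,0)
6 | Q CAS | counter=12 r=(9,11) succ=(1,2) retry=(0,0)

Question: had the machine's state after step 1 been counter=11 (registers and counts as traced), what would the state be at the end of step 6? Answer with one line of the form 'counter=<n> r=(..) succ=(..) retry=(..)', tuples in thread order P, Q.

state after step 1 := counter=11 r=(9,0) succ=(0,0) retry=(0,0)
2 | P CAS | counter=11 r=(9,0) succ=(0,0) retry=(1,0)
3 | Q LOAD | counter=11 r=(9,11) succ=(0,0) retry=(1,0)
4 | Q CAS | counter=12 r=(9,11) succ=(0,1) retry=(1,0)
5 | Q LOAD | counter=12 r=(9,12) succ=(0,1) retry=(1,0)
6 | Q CAS | counter=13 r=(9,12) succ=(0,2) retry=(1,0)

counter=13 r=(9,12) succ=(0,2) retry=(1,0)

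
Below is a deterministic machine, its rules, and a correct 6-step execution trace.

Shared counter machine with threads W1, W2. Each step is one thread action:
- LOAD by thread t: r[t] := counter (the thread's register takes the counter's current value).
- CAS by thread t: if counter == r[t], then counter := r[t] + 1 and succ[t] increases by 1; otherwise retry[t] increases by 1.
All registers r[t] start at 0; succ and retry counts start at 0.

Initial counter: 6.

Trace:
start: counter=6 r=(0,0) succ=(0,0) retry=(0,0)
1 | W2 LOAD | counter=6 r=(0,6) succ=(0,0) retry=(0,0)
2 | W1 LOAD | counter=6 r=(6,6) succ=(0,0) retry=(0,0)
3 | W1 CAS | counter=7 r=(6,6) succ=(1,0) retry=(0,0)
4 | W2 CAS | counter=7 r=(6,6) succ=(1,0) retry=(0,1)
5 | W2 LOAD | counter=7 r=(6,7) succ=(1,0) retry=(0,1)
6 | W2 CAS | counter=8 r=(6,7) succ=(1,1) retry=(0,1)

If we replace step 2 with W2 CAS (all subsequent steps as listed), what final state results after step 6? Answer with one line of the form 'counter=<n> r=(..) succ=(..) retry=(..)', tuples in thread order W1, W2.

counter=8 r=(0,7) succ=(0,2) retry=(1,1)

(re-executing from step 2 with the substitution; state before step 2: counter=6 r=(0,6) succ=(0,0) retry=(0,0))
2 | W2 CAS | counter=7 r=(0,6) succ=(0,1) retry=(0,0)
3 | W1 CAS | counter=7 r=(0,6) succ=(0,1) retry=(1,0)
4 | W2 CAS | counter=7 r=(0,6) succ=(0,1) retry=(1,1)
5 | W2 LOAD | counter=7 r=(0,7) succ=(0,1) retry=(1,1)
6 | W2 CAS | counter=8 r=(0,7) succ=(0,2) retry=(1,1)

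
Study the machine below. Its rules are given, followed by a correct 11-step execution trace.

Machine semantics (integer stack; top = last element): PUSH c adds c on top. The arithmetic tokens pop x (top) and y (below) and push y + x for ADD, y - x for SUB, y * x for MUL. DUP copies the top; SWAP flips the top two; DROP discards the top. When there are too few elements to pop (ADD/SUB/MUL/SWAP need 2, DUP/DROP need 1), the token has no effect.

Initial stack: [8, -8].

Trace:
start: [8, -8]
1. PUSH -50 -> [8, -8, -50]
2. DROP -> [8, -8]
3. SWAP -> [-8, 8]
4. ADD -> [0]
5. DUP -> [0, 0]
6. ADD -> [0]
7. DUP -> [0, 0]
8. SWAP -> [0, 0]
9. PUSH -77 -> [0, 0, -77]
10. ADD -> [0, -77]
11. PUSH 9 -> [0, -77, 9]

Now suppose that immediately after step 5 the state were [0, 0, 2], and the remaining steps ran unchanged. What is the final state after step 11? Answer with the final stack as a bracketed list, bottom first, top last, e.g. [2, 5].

[0, 2, -75, 9]

state after step 5 := [0, 0, 2]
6. ADD -> [0, 2]
7. DUP -> [0, 2, 2]
8. SWAP -> [0, 2, 2]
9. PUSH -77 -> [0, 2, 2, -77]
10. ADD -> [0, 2, -75]
11. PUSH 9 -> [0, 2, -75, 9]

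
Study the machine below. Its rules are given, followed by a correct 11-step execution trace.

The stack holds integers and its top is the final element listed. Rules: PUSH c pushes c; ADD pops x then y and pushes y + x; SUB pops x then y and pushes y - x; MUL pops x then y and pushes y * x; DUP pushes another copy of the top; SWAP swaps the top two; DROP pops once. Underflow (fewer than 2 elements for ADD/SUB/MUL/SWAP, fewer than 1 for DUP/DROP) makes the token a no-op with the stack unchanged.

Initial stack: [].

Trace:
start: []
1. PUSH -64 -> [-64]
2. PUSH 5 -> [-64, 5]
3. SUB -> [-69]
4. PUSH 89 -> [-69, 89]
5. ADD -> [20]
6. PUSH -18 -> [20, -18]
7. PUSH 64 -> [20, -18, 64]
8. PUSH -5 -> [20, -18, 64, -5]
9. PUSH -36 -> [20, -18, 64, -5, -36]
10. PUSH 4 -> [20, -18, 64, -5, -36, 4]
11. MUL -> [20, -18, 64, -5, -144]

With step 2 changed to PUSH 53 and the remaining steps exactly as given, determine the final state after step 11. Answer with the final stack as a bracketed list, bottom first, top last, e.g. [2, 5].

(re-executing from step 2 with the substitution; state before step 2: [-64])
2. PUSH 53 -> [-64, 53]
3. SUB -> [-117]
4. PUSH 89 -> [-117, 89]
5. ADD -> [-28]
6. PUSH -18 -> [-28, -18]
7. PUSH 64 -> [-28, -18, 64]
8. PUSH -5 -> [-28, -18, 64, -5]
9. PUSH -36 -> [-28, -18, 64, -5, -36]
10. PUSH 4 -> [-28, -18, 64, -5, -36, 4]
11. MUL -> [-28, -18, 64, -5, -144]

[-28, -18, 64, -5, -144]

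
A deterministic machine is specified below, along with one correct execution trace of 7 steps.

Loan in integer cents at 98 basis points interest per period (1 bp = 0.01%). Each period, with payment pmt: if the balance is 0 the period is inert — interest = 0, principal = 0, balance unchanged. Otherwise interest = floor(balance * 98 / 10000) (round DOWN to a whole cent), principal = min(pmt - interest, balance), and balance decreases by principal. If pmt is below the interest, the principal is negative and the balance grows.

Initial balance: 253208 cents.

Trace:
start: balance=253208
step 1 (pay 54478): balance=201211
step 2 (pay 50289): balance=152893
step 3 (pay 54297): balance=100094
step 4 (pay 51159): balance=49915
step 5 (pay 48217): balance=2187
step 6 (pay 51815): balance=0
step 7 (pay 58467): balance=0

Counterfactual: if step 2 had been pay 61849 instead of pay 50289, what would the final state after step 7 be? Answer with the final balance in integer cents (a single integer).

0

(re-executing from step 2 with the substitution; state before step 2: balance=201211)
step 2 (pay 61849): balance=141333
step 3 (pay 54297): balance=88421
step 4 (pay 51159): balance=38128
step 5 (pay 48217): balance=0
step 6 (pay 51815): balance=0
step 7 (pay 58467): balance=0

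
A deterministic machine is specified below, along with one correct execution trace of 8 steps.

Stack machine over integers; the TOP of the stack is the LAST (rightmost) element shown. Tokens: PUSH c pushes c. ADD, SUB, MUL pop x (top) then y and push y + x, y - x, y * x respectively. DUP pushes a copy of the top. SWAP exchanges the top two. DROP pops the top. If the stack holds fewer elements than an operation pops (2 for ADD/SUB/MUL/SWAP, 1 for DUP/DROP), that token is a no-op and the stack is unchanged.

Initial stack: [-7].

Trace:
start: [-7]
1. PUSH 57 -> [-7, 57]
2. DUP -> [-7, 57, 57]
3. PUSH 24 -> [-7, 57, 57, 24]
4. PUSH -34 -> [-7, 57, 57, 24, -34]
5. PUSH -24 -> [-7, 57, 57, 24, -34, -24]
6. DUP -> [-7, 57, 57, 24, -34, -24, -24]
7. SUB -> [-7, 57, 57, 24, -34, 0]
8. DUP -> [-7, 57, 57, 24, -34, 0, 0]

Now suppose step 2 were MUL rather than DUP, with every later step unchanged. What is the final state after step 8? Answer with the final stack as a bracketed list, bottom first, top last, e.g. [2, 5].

[-399, 24, -34, 0, 0]

(re-executing from step 2 with the substitution; state before step 2: [-7, 57])
2. MUL -> [-399]
3. PUSH 24 -> [-399, 24]
4. PUSH -34 -> [-399, 24, -34]
5. PUSH -24 -> [-399, 24, -34, -24]
6. DUP -> [-399, 24, -34, -24, -24]
7. SUB -> [-399, 24, -34, 0]
8. DUP -> [-399, 24, -34, 0, 0]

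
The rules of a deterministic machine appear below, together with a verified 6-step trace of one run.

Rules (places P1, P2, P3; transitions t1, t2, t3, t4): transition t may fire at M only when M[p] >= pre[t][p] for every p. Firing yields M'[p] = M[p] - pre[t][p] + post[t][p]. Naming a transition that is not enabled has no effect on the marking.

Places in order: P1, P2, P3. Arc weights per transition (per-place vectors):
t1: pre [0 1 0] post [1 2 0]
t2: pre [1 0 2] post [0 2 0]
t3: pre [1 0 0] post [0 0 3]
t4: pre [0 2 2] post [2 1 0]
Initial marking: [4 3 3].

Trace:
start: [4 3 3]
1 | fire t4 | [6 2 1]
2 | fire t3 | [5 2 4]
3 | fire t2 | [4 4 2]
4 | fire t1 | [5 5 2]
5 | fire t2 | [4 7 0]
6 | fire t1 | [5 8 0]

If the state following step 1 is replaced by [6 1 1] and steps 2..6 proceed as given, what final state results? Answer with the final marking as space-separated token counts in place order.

5 7 0

state after step 1 := [6 1 1]
2 | fire t3 | [5 1 4]
3 | fire t2 | [4 3 2]
4 | fire t1 | [5 4 2]
5 | fire t2 | [4 6 0]
6 | fire t1 | [5 7 0]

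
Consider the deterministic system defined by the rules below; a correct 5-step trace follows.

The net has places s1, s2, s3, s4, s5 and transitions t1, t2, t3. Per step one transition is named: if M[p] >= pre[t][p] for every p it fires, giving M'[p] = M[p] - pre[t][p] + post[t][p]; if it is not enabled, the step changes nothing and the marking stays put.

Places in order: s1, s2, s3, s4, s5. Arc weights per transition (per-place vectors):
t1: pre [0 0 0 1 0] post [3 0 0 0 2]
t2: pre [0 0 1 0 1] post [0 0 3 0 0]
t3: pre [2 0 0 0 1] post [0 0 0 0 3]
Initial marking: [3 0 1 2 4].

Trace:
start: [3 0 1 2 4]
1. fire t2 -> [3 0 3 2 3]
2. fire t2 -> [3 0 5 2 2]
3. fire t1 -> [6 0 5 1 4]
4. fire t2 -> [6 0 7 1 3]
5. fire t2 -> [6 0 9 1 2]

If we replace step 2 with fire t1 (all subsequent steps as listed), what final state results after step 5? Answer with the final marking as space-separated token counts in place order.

(re-executing from step 2 with the substitution; state before step 2: [3 0 3 2 3])
2. fire t1 -> [6 0 3 1 5]
3. fire t1 -> [9 0 3 0 7]
4. fire t2 -> [9 0 5 0 6]
5. fire t2 -> [9 0 7 0 5]

9 0 7 0 5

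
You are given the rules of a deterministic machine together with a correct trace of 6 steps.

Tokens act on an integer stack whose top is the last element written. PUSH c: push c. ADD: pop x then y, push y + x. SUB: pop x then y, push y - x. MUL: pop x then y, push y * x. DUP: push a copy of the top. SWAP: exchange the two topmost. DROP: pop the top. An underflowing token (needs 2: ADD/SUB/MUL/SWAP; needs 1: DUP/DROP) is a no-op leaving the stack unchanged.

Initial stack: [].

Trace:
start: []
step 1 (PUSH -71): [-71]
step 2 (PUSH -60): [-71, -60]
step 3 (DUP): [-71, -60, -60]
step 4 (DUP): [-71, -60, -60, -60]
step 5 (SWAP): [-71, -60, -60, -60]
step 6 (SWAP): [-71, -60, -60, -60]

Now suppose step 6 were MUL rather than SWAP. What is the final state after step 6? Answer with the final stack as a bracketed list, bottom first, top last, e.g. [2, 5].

(re-executing from step 6 with the substitution; state before step 6: [-71, -60, -60, -60])
step 6 (MUL): [-71, -60, 3600]

[-71, -60, 3600]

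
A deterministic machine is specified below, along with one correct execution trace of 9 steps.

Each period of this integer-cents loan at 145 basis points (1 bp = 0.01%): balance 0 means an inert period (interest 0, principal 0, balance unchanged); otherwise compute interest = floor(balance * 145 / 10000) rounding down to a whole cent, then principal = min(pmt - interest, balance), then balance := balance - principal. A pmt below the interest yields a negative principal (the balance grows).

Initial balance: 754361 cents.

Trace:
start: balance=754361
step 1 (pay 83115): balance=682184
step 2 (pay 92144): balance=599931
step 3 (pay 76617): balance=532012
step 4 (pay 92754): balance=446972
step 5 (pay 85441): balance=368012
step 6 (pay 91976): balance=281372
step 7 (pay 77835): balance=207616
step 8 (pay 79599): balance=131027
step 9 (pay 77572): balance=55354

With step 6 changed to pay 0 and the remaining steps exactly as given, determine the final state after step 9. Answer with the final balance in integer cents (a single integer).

(re-executing from step 6 with the substitution; state before step 6: balance=368012)
step 6 (pay 0): balance=373348
step 7 (pay 77835): balance=300926
step 8 (pay 79599): balance=225690
step 9 (pay 77572): balance=151390

151390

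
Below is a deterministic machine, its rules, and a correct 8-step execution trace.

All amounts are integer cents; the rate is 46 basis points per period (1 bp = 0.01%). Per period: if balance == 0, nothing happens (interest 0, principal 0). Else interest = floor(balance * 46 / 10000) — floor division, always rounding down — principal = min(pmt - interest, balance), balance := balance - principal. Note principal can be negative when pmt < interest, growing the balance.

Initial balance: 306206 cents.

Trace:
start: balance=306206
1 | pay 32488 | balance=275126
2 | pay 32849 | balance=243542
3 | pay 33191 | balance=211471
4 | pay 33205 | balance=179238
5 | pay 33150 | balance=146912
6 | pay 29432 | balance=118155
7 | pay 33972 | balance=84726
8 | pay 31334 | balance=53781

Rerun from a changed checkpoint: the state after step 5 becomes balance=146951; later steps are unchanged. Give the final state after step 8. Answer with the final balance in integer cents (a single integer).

53820

state after step 5 := balance=146951
6 | pay 29432 | balance=118194
7 | pay 33972 | balance=84765
8 | pay 31334 | balance=53820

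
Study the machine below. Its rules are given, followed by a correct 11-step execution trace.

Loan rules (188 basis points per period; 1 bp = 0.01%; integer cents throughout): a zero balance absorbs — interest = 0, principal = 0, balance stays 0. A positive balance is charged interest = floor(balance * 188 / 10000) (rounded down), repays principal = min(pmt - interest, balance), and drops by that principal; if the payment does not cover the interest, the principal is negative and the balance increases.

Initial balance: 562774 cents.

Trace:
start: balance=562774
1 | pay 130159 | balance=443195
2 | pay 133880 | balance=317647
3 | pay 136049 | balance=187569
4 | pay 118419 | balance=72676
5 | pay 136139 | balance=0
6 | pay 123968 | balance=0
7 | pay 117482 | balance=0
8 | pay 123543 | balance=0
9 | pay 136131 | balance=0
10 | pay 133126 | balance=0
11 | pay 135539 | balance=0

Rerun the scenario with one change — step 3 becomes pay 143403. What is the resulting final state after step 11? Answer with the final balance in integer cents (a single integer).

(re-executing from step 3 with the substitution; state before step 3: balance=317647)
3 | pay 143403 | balance=180215
4 | pay 118419 | balance=65184
5 | pay 136139 | balance=0
6 | pay 123968 | balance=0
7 | pay 117482 | balance=0
8 | pay 123543 | balance=0
9 | pay 136131 | balance=0
10 | pay 133126 | balance=0
11 | pay 135539 | balance=0

0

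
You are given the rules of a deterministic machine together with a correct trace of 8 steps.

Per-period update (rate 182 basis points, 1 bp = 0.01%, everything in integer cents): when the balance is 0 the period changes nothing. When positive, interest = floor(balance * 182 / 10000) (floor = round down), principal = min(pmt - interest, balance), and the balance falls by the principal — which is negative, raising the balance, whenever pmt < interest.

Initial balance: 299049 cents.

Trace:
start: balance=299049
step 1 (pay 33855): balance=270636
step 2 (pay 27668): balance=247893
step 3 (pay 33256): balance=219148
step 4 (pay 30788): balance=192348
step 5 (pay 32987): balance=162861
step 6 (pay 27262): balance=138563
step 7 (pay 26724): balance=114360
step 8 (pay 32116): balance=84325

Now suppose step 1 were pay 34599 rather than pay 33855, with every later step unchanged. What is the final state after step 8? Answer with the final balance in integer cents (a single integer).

(re-executing from step 1 with the substitution; state before step 1: balance=299049)
step 1 (pay 34599): balance=269892
step 2 (pay 27668): balance=247136
step 3 (pay 33256): balance=218377
step 4 (pay 30788): balance=191563
step 5 (pay 32987): balance=162062
step 6 (pay 27262): balance=137749
step 7 (pay 26724): balance=113532
step 8 (pay 32116): balance=83482

83482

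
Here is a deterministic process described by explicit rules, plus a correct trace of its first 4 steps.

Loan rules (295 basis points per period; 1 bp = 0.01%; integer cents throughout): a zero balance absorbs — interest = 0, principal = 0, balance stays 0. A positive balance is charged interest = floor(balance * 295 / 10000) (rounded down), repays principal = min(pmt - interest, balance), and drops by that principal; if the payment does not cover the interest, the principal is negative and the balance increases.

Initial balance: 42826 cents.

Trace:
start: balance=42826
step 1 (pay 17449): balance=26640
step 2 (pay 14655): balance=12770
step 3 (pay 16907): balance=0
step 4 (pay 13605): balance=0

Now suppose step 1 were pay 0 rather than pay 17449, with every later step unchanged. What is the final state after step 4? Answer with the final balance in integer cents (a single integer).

(re-executing from step 1 with the substitution; state before step 1: balance=42826)
step 1 (pay 0): balance=44089
step 2 (pay 14655): balance=30734
step 3 (pay 16907): balance=14733
step 4 (pay 13605): balance=1562

1562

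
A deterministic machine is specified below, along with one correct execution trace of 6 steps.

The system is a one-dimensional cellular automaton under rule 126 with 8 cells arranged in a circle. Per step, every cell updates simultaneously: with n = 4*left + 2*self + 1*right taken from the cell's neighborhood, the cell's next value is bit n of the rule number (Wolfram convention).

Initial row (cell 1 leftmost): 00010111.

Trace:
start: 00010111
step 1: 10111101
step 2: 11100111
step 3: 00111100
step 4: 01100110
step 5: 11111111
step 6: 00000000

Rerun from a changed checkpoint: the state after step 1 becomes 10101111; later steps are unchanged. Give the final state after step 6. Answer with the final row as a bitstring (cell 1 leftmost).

state after step 1 := 10101111
step 2: 11111000
step 3: 10001101
step 4: 11011111
step 5: 01110000
step 6: 11011000

11011000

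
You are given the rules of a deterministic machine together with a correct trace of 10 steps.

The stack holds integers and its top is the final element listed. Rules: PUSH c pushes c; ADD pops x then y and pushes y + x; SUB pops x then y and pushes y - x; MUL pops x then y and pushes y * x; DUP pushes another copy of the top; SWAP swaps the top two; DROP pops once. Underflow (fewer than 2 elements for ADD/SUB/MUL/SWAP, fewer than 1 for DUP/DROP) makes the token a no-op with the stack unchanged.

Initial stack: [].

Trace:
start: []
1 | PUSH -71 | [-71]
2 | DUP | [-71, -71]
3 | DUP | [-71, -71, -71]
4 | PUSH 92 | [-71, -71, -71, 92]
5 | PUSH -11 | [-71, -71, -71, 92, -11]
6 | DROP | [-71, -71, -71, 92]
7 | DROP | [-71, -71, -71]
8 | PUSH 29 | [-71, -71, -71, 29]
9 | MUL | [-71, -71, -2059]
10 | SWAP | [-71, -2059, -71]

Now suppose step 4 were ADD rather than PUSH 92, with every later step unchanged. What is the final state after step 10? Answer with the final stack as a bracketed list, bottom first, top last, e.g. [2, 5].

[-2059]

(re-executing from step 4 with the substitution; state before step 4: [-71, -71, -71])
4 | ADD | [-71, -142]
5 | PUSH -11 | [-71, -142, -11]
6 | DROP | [-71, -142]
7 | DROP | [-71]
8 | PUSH 29 | [-71, 29]
9 | MUL | [-2059]
10 | SWAP | [-2059]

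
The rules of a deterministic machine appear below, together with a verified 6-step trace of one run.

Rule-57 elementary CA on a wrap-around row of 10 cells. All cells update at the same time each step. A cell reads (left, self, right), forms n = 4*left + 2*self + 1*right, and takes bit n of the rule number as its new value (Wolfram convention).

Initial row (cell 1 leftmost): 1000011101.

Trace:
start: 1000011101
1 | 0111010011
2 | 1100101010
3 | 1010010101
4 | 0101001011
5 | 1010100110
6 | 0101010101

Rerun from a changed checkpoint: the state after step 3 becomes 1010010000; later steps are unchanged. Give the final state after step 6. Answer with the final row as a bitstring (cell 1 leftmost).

state after step 3 := 1010010000
4 | 0101001110
5 | 0010101001
6 | 1001010100

1001010100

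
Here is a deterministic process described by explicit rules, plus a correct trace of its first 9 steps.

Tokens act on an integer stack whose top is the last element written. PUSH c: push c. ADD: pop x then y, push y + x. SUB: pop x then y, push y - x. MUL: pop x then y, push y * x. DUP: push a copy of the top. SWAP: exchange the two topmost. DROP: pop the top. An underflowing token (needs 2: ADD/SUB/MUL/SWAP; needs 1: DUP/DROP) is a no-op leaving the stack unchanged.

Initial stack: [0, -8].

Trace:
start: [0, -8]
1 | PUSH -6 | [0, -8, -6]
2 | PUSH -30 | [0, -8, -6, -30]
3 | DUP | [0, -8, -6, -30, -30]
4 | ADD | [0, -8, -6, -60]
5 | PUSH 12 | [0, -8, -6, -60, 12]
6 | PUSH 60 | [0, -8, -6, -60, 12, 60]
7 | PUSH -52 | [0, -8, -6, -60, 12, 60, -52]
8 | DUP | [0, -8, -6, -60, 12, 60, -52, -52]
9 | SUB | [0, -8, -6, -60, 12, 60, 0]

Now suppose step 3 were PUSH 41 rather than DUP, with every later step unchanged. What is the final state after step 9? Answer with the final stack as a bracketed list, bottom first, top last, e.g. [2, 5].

(re-executing from step 3 with the substitution; state before step 3: [0, -8, -6, -30])
3 | PUSH 41 | [0, -8, -6, -30, 41]
4 | ADD | [0, -8, -6, 11]
5 | PUSH 12 | [0, -8, -6, 11, 12]
6 | PUSH 60 | [0, -8, -6, 11, 12, 60]
7 | PUSH -52 | [0, -8, -6, 11, 12, 60, -52]
8 | DUP | [0, -8, -6, 11, 12, 60, -52, -52]
9 | SUB | [0, -8, -6, 11, 12, 60, 0]

[0, -8, -6, 11, 12, 60, 0]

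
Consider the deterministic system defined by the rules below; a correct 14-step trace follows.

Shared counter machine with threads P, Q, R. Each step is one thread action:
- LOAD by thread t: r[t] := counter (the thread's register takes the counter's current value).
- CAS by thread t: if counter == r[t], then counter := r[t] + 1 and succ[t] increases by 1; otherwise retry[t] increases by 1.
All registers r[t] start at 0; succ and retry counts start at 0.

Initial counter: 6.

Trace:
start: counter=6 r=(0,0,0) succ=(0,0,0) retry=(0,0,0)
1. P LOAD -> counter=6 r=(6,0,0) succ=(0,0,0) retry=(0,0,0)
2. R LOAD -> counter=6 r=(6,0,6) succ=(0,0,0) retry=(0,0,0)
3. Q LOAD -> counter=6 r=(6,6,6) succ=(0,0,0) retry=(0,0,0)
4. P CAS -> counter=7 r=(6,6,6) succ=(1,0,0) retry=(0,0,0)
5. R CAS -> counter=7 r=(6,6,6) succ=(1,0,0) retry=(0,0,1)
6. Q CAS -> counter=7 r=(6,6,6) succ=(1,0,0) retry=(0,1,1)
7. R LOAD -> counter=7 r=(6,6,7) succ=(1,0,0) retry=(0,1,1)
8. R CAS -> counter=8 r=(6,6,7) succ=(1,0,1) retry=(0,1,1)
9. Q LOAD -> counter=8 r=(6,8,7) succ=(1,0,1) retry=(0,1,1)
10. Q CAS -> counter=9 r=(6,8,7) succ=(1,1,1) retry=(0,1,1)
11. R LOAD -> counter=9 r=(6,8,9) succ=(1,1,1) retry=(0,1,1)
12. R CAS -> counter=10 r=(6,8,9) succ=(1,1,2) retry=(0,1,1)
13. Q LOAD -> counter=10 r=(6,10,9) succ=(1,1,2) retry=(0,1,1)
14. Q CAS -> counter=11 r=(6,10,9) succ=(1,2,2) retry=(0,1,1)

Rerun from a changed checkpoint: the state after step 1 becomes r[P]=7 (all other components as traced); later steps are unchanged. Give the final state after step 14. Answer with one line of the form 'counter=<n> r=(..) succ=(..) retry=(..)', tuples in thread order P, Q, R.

counter=11 r=(7,10,9) succ=(0,2,3) retry=(1,1,0)

state after step 1 := counter=6 r=(7,0,0) succ=(0,0,0) retry=(0,0,0)
2. R LOAD -> counter=6 r=(7,0,6) succ=(0,0,0) retry=(0,0,0)
3. Q LOAD -> counter=6 r=(7,6,6) succ=(0,0,0) retry=(0,0,0)
4. P CAS -> counter=6 r=(7,6,6) succ=(0,0,0) retry=(1,0,0)
5. R CAS -> counter=7 r=(7,6,6) succ=(0,0,1) retry=(1,0,0)
6. Q CAS -> counter=7 r=(7,6,6) succ=(0,0,1) retry=(1,1,0)
7. R LOAD -> counter=7 r=(7,6,7) succ=(0,0,1) retry=(1,1,0)
8. R CAS -> counter=8 r=(7,6,7) succ=(0,0,2) retry=(1,1,0)
9. Q LOAD -> counter=8 r=(7,8,7) succ=(0,0,2) retry=(1,1,0)
10. Q CAS -> counter=9 r=(7,8,7) succ=(0,1,2) retry=(1,1,0)
11. R LOAD -> counter=9 r=(7,8,9) succ=(0,1,2) retry=(1,1,0)
12. R CAS -> counter=10 r=(7,8,9) succ=(0,1,3) retry=(1,1,0)
13. Q LOAD -> counter=10 r=(7,10,9) succ=(0,1,3) retry=(1,1,0)
14. Q CAS -> counter=11 r=(7,10,9) succ=(0,2,3) retry=(1,1,0)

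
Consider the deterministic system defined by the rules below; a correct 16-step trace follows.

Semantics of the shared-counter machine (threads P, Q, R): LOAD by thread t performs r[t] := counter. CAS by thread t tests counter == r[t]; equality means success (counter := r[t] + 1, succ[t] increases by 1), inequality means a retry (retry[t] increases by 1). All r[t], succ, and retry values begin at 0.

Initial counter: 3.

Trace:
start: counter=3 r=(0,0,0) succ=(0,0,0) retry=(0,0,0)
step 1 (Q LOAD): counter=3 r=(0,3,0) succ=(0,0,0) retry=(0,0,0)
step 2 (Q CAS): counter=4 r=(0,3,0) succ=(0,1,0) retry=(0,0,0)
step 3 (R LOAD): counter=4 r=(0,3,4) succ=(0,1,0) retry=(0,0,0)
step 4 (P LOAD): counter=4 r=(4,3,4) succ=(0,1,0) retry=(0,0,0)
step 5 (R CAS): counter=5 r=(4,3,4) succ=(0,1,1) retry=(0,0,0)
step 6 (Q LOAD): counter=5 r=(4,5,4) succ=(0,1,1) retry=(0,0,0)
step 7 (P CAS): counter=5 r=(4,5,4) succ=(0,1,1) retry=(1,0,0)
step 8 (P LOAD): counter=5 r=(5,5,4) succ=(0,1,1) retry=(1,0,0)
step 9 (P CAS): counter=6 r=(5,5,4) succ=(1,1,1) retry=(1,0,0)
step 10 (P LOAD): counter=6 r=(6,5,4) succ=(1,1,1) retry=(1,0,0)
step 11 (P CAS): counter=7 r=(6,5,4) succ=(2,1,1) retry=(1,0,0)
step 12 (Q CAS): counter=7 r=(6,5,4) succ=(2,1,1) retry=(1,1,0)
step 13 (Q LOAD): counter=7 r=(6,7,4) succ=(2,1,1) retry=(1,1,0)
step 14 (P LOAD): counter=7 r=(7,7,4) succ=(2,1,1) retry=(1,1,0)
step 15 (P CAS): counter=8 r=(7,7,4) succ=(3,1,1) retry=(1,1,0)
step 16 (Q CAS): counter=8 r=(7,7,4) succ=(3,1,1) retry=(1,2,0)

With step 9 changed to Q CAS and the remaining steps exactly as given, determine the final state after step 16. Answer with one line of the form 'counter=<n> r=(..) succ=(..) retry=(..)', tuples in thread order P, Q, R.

(re-executing from step 9 with the substitution; state before step 9: counter=5 r=(5,5,4) succ=(0,1,1) retry=(1,0,0))
step 9 (Q CAS): counter=6 r=(5,5,4) succ=(0,2,1) retry=(1,0,0)
step 10 (P LOAD): counter=6 r=(6,5,4) succ=(0,2,1) retry=(1,0,0)
step 11 (P CAS): counter=7 r=(6,5,4) succ=(1,2,1) retry=(1,0,0)
step 12 (Q CAS): counter=7 r=(6,5,4) succ=(1,2,1) retry=(1,1,0)
step 13 (Q LOAD): counter=7 r=(6,7,4) succ=(1,2,1) retry=(1,1,0)
step 14 (P LOAD): counter=7 r=(7,7,4) succ=(1,2,1) retry=(1,1,0)
step 15 (P CAS): counter=8 r=(7,7,4) succ=(2,2,1) retry=(1,1,0)
step 16 (Q CAS): counter=8 r=(7,7,4) succ=(2,2,1) retry=(1,2,0)

counter=8 r=(7,7,4) succ=(2,2,1) retry=(1,2,0)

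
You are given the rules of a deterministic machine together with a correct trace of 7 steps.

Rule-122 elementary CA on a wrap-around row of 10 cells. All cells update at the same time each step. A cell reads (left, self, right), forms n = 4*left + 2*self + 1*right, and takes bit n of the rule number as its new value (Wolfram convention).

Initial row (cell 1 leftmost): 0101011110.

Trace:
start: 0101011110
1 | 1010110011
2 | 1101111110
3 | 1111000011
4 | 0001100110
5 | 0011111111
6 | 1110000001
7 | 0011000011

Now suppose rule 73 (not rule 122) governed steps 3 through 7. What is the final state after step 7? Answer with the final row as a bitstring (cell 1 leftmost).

(re-executing steps 3..7 under rule 73; state before step 3: 1101111110)
3 | 1101000010
4 | 1100011000
5 | 1101011010
6 | 1100011000
7 | 1101011010

1101011010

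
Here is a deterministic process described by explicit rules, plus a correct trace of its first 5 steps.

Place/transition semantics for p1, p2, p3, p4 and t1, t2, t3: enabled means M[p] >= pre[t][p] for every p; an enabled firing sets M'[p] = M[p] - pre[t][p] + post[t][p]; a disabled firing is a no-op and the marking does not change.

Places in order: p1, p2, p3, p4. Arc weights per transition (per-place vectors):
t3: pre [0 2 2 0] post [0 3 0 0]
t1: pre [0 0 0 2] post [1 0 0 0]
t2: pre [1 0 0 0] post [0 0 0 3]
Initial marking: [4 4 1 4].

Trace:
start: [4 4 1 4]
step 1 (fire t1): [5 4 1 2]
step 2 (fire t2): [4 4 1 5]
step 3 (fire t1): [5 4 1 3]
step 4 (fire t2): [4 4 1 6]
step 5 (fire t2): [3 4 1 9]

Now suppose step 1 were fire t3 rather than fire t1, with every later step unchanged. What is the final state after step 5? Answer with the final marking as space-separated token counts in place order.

(re-executing from step 1 with the substitution; state before step 1: [4 4 1 4])
step 1 (fire t3): [4 4 1 4]
step 2 (fire t2): [3 4 1 7]
step 3 (fire t1): [4 4 1 5]
step 4 (fire t2): [3 4 1 8]
step 5 (fire t2): [2 4 1 11]

2 4 1 11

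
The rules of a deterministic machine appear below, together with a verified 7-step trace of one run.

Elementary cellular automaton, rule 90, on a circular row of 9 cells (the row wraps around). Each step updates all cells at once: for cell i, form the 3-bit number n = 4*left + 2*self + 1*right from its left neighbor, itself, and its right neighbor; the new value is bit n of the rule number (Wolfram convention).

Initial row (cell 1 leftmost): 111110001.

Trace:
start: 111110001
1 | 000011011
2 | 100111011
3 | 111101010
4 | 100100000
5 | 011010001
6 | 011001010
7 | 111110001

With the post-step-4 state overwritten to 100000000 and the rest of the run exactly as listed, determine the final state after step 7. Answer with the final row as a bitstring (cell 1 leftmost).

state after step 4 := 100000000
5 | 010000001
6 | 001000010
7 | 010100101

010100101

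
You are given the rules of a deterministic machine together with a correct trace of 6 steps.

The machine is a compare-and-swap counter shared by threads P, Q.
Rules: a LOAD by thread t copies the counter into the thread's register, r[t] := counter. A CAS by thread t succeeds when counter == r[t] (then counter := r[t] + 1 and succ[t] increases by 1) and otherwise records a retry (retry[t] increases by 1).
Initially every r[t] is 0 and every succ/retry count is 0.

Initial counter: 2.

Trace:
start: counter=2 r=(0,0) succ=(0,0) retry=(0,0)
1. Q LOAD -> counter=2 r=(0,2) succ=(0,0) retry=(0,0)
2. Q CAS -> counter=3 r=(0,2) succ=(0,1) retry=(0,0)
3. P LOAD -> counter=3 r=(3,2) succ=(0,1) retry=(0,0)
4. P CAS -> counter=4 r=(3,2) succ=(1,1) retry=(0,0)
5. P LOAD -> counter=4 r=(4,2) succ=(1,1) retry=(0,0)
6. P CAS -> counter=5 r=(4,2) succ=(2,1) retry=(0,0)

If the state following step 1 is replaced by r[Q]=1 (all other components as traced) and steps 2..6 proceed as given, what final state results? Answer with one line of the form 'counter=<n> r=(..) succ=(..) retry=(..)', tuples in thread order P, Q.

counter=4 r=(3,1) succ=(2,0) retry=(0,1)

state after step 1 := counter=2 r=(0,1) succ=(0,0) retry=(0,0)
2. Q CAS -> counter=2 r=(0,1) succ=(0,0) retry=(0,1)
3. P LOAD -> counter=2 r=(2,1) succ=(0,0) retry=(0,1)
4. P CAS -> counter=3 r=(2,1) succ=(1,0) retry=(0,1)
5. P LOAD -> counter=3 r=(3,1) succ=(1,0) retry=(0,1)
6. P CAS -> counter=4 r=(3,1) succ=(2,0) retry=(0,1)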